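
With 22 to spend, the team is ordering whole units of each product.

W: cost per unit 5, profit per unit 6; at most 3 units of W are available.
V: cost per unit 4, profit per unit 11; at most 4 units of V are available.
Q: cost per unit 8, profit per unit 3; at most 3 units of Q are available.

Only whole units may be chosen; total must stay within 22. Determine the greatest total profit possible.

Take 1×W and 4×V: cost 21 ≤ 22, profit 1·6 + 4·11 = 50.
V has the best ratio (11/4) and is taken to its limit of 4; remaining capacity is filled optimally with the others.

50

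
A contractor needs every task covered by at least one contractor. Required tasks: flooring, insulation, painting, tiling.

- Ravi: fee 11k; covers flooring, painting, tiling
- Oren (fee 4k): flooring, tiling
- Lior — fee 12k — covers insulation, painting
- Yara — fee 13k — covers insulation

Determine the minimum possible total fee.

Choose Oren and Lior: together they cover flooring, insulation, painting, tiling — every task.
Total fee: 4 + 12 = 16.

16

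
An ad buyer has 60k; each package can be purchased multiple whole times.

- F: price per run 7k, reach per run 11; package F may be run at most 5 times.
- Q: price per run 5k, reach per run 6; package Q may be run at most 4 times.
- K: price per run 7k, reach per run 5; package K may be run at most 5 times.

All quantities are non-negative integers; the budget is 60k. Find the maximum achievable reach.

79

5×F and 4×Q: price 55 ≤ 60, reach 5·11 + 4·6 = 79.
5×F, 3×Q, and 1×K: price 57 ≤ 60, reach 5·11 + 3·6 + 1·5 = 78.
Best is 79.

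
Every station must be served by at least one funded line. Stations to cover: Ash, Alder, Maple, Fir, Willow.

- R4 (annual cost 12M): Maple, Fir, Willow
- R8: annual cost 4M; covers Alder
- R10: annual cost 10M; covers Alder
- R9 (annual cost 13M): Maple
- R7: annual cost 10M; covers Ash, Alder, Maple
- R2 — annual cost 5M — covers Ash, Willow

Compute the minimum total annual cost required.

21

Choose R4, R8, and R2: together they cover Ash, Alder, Maple, Fir, Willow — every station.
Total annual cost: 12 + 4 + 5 = 21.
No cover costs less than 21.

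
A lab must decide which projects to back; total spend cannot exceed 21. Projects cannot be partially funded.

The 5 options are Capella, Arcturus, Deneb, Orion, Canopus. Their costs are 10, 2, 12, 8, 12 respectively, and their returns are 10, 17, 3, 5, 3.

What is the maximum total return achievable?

Allowing fractional choices, the relaxed optimum would be about 32.2, but projects are indivisible.
Capella + Arcturus: cost 10 + 2 = 12 ≤ 21, return 10 + 17 = 27.
Capella + Arcturus + Orion: cost 10 + 2 + 8 = 20 ≤ 21, return 10 + 17 + 5 = 32.
Arcturus + Orion: cost 2 + 8 = 10 ≤ 21, return 17 + 5 = 22.
Best is Capella, Arcturus, and Orion with total return 32.

32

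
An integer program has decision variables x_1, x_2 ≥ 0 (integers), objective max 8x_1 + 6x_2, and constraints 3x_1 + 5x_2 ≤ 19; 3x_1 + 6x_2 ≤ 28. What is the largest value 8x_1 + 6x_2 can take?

48

Relaxing integrality, the LP optimum is 50.67 at (x_1,x_2) = (6.33, 0), which is not an integer point.
(x_1,x_2)=(6,0): 3·6+5·0=18≤19, 3·6+6·0=18≤28, objective 48.
(x_1,x_2)=(5,0): 3·5+5·0=15≤19, 3·5+6·0=15≤28, objective 40.
No feasible integer point exceeds 48.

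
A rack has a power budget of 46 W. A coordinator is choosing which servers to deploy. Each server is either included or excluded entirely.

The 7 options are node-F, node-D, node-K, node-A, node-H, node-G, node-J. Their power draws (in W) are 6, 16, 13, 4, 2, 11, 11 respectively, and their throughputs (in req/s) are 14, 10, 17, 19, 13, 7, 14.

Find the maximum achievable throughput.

Take node-F, node-K, node-A, node-H, and node-J: power draw 6 + 13 + 4 + 2 + 11 = 36 ≤ 46, throughput 14 + 17 + 19 + 13 + 14 = 77.
No other feasible combination does better.

77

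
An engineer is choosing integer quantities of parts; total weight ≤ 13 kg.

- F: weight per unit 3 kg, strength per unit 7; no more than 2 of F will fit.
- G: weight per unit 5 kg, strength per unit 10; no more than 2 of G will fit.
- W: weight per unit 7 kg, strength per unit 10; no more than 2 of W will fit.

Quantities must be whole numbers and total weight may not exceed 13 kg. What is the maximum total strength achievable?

27

Take 1×F and 2×G: weight 13 ≤ 13, strength 1·7 + 2·10 = 27.
No other integer combination yields more.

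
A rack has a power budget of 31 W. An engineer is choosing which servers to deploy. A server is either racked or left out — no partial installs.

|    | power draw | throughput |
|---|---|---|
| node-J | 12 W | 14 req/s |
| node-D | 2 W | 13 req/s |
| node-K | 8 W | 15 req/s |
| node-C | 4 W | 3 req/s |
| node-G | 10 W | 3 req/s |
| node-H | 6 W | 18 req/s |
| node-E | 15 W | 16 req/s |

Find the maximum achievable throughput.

62

Allowing fractional choices, the relaxed optimum would be about 63.2, but servers are indivisible.
node-D + node-K + node-H + node-E: power draw 2 + 8 + 6 + 15 = 31 ≤ 31, throughput 13 + 15 + 18 + 16 = 62.
node-J + node-D + node-K + node-H: power draw 12 + 2 + 8 + 6 = 28 ≤ 31, throughput 14 + 13 + 15 + 18 = 60.
node-D + node-K + node-C + node-G + node-H: power draw 2 + 8 + 4 + 10 + 6 = 30 ≤ 31, throughput 13 + 15 + 3 + 3 + 18 = 52.
Best is node-D, node-K, node-H, and node-E with total throughput 62.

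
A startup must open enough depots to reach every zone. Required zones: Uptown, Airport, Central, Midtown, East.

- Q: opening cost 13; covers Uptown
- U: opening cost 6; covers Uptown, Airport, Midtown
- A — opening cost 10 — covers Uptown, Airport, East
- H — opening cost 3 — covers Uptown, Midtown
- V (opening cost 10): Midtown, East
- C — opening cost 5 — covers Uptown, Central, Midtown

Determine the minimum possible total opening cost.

This is a weighted set-cover instance.
Choose A and C: together they cover Uptown, Airport, Central, Midtown, East — every zone.
Total opening cost: 10 + 5 = 15.

15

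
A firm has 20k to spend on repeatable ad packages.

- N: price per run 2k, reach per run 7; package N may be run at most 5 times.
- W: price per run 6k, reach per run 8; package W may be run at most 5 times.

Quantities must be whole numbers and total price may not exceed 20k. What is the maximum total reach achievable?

44

This is a bounded integer knapsack.
Take 4×N and 2×W: price 20 ≤ 20, reach 4·7 + 2·8 = 44.
No other integer combination yields more.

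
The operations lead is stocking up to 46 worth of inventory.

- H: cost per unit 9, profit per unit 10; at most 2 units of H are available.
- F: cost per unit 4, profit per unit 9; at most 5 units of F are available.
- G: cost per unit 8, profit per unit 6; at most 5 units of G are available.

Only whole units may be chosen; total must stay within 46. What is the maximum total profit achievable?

2×H, 5×F, and 1×G: cost 46 ≤ 46, profit 2·10 + 5·9 + 1·6 = 71.
1×H, 5×F, and 2×G: cost 45 ≤ 46, profit 1·10 + 5·9 + 2·6 = 67.
Best is 71.

71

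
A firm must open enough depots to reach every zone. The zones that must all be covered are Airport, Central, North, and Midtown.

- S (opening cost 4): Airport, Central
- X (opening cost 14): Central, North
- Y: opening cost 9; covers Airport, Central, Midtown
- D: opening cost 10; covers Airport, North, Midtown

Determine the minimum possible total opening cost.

14

This is a weighted set-cover instance.
Choose S and D: together they cover Airport, Central, North, Midtown — every zone.
Total opening cost: 4 + 10 = 14.
No cover costs less than 14.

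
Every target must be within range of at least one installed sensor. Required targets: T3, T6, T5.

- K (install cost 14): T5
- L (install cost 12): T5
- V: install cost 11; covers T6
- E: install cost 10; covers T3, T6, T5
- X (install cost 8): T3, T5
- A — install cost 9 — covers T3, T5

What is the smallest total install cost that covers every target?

10

E alone covers T3, T6, T5 — every target.
Total install cost: 10.
No cover costs less than 10.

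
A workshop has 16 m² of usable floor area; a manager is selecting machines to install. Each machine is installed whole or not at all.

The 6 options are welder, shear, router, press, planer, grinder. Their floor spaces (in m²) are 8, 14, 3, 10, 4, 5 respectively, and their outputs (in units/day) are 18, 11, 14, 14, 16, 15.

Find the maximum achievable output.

welder + router + grinder: floor space 8 + 3 + 5 = 16 ≤ 16, output 18 + 14 + 15 = 47.
welder + router + planer: floor space 8 + 3 + 4 = 15 ≤ 16, output 18 + 14 + 16 = 48.
Best is welder, router, and planer with total output 48.

48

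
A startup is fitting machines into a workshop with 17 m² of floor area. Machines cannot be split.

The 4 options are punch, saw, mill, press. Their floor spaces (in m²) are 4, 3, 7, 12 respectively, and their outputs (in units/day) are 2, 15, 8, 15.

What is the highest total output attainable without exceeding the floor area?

30

Allowing fractional choices, the relaxed optimum would be about 32.3, but machines are indivisible.
punch + saw + mill: floor space 4 + 3 + 7 = 14 ≤ 17, output 2 + 15 + 8 = 25.
saw + mill: floor space 3 + 7 = 10 ≤ 17, output 15 + 8 = 23.
saw + press: floor space 3 + 12 = 15 ≤ 17, output 15 + 15 = 30.
Best is saw and press with total output 30.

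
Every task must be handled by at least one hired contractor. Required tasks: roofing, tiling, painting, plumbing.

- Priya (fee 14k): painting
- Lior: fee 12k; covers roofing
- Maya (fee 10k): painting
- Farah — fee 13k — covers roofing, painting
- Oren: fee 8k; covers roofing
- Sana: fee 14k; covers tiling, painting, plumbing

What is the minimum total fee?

22

This is an integer covering problem.
Choose Oren and Sana: together they cover roofing, tiling, painting, plumbing — every task.
Total fee: 8 + 14 = 22.
No cover costs less than 22.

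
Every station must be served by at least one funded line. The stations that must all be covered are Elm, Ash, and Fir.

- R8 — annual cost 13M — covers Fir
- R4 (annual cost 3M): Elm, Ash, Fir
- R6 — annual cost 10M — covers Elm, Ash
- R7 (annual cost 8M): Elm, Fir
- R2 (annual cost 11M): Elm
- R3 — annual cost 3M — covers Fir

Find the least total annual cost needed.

R4 alone covers Elm, Ash, Fir — every station.
Total annual cost: 3.
No cover costs less than 3.

3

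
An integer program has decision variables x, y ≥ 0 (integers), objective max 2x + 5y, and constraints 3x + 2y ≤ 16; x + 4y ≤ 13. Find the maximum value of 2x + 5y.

The continuous relaxation peaks at (3.8, 2.3) with value 19.10; rounding to a feasible lattice point costs some objective.
(x,y)=(4,2) is feasible, giving 18.
(x,y)=(3,2) is feasible, giving 16.
No feasible integer point exceeds 18.

18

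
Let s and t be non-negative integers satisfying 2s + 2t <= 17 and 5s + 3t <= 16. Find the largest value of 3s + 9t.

45

The continuous relaxation peaks at (0, 5.33) with value 48.00; rounding to a feasible lattice point costs some objective.
(s,t)=(0,5): 2·0+2·5=10≤17, 5·0+3·5=15≤16, objective 45.
(s,t)=(0,4): 2·0+2·4=8≤17, 5·0+3·4=12≤16, objective 36.
Maximum is 45 at (s,t)=(0,5).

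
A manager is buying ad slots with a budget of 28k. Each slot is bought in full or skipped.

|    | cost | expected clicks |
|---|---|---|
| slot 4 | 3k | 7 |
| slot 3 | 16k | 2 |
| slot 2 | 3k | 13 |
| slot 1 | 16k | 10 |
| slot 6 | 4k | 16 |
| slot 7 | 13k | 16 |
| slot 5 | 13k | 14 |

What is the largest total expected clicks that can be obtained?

52

Take slot 4, slot 2, slot 6, and slot 7: cost 3 + 3 + 4 + 13 = 23 ≤ 28, expected clicks 7 + 13 + 16 + 16 = 52.
No other feasible combination does better.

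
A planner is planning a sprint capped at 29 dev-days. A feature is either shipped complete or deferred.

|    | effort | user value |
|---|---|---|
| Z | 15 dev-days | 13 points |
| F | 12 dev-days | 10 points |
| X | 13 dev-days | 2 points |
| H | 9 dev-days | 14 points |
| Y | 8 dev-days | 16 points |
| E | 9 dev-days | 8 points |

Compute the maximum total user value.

Take F, H, and Y: effort 12 + 9 + 8 = 29 ≤ 29, user value 10 + 14 + 16 = 40.
No other feasible combination does better.

40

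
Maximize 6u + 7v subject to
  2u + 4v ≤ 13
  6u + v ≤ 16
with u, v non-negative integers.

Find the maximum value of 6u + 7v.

(u,v)=(2,2): 2·2+4·2=12≤13, 6·2+1·2=14≤16, objective 26.
(u,v)=(1,2): 2·1+4·2=10≤13, 6·1+1·2=8≤16, objective 20.
(u,v)=(2,1): 2·2+4·1=8≤13, 6·2+1·1=13≤16, objective 19.
(u,v)=(1,1): 2·1+4·1=6≤13, 6·1+1·1=7≤16, objective 13.
The best lattice point is (2,2), giving 26.

26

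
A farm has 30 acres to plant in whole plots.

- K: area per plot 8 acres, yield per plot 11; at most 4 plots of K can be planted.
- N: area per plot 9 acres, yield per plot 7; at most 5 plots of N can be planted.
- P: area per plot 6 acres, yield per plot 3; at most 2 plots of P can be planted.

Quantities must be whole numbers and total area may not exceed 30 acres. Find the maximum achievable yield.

This is a bounded integer knapsack.
K has the best ratio (11/8); taking only K gives at most 3×11 = 33 (stopped by the area limit).
Mixing does better — 3×K and 1×P: area 30 ≤ 30, yield 3·11 + 1·3 = 36.

36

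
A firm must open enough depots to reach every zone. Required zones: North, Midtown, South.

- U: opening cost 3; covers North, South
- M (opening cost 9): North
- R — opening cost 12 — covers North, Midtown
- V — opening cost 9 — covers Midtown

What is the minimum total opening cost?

12

This is an integer covering problem.
Choose U and V: together they cover North, Midtown, South — every zone.
Total opening cost: 3 + 9 = 12.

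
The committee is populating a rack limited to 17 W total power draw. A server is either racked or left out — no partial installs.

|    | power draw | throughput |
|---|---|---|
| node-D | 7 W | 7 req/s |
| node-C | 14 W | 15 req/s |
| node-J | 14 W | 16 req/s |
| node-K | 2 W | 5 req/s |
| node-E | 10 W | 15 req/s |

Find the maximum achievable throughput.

22

Take node-D and node-E: power draw 7 + 10 = 17 ≤ 17, throughput 7 + 15 = 22.
No other feasible combination does better.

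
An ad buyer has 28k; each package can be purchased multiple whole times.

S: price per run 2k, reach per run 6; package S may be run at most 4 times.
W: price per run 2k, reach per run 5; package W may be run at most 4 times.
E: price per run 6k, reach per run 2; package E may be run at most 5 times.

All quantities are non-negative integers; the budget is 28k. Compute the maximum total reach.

48

4×S, 4×W, and 2×E: price 28 ≤ 28, reach 4·6 + 4·5 + 2·2 = 48.
4×S, 4×W, and 1×E: price 22 ≤ 28, reach 4·6 + 4·5 + 1·2 = 46.
Best is 48.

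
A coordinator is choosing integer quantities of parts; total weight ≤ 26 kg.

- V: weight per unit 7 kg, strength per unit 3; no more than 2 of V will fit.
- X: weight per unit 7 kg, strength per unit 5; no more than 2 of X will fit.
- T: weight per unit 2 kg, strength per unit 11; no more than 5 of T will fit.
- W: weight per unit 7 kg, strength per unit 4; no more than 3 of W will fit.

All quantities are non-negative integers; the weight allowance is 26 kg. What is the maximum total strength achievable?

65

This is a bounded integer knapsack.
T has the best ratio (11/2); taking only T gives at most 5×11 = 55 (stopped by the supply cap of 5).
Mixing does better — 2×X and 5×T: weight 24 ≤ 26, strength 2·5 + 5·11 = 65.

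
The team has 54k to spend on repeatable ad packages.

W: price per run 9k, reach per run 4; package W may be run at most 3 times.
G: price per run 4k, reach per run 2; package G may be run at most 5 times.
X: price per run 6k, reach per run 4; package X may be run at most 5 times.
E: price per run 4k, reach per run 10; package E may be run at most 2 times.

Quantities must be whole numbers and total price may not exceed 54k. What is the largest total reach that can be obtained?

E has the best ratio (10/4); taking only E gives at most 2×10 = 20 (stopped by the supply cap of 2).
Mixing does better — 4×G, 5×X, and 2×E: price 54 ≤ 54, reach 4·2 + 5·4 + 2·10 = 48.

48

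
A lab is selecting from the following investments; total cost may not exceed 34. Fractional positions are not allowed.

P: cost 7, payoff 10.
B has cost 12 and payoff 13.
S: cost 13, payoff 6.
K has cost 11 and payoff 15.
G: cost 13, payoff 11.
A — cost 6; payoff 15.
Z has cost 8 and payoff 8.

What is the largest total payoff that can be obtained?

Allowing fractional choices, the relaxed optimum would be about 50.8, but investments are indivisible.
P + B + A + Z: cost 7 + 12 + 6 + 8 = 33 ≤ 34, payoff 10 + 13 + 15 + 8 = 46.
P + G + A + Z: cost 7 + 13 + 6 + 8 = 34 ≤ 34, payoff 10 + 11 + 15 + 8 = 44.
P + K + A + Z: cost 7 + 11 + 6 + 8 = 32 ≤ 34, payoff 10 + 15 + 15 + 8 = 48.
Best is P, K, A, and Z with total payoff 48.

48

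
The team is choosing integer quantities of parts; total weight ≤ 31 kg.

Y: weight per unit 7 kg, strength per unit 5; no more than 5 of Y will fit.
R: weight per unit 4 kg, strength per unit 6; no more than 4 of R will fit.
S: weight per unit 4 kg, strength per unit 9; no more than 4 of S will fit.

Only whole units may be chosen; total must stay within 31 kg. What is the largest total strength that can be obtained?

S has the best ratio (9/4); taking only S gives at most 4×9 = 36 (stopped by the supply cap of 4).
Mixing does better — 3×R and 4×S: weight 28 ≤ 31, strength 3·6 + 4·9 = 54.

54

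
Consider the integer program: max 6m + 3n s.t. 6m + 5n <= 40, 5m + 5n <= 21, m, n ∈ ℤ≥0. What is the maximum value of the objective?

24

Relaxing integrality, the LP optimum is 25.20 at (m,n) = (4.2, 0), which is not an integer point.
(m,n)=(4,0): 6·4+5·0=24≤40, 5·4+5·0=20≤21, objective 24.
(m,n)=(3,1): 6·3+5·1=23≤40, 5·3+5·1=20≤21, objective 21.
(m,n)=(3,0): 6·3+5·0=18≤40, 5·3+5·0=15≤21, objective 18.
No feasible integer point exceeds 24.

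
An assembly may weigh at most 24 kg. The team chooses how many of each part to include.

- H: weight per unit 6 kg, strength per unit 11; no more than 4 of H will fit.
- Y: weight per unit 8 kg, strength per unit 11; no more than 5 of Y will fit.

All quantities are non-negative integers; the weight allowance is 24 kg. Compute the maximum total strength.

44

Take 4×H: weight 24 ≤ 24, strength 4·11 = 44.
H has the best ratio (11/6) and is taken to its limit of 4; remaining capacity is filled optimally with the others.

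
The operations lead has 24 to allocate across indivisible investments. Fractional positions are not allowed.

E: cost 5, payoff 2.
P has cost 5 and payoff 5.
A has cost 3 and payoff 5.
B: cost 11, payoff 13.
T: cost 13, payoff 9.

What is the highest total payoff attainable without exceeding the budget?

25

Allowing fractional choices, the relaxed optimum would be about 26.5, but investments are indivisible.
E + P + A + B: cost 5 + 5 + 3 + 11 = 24 ≤ 24, payoff 2 + 5 + 5 + 13 = 25.
P + A + B: cost 5 + 3 + 11 = 19 ≤ 24, payoff 5 + 5 + 13 = 23.
Best is E, P, A, and B with total payoff 25.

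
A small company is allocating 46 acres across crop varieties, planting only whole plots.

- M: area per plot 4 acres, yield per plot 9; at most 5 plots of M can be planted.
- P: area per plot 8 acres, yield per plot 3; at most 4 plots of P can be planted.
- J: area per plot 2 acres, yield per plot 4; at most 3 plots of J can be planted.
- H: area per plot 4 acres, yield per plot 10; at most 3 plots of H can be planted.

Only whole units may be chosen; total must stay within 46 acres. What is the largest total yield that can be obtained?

This is a bounded integer knapsack.
5×M, 1×P, 3×J, and 3×H: area 46 ≤ 46, yield 5·9 + 1·3 + 3·4 + 3·10 = 90.
5×M, 3×J, and 3×H: area 38 ≤ 46, yield 5·9 + 3·4 + 3·10 = 87.
Best is 90.

90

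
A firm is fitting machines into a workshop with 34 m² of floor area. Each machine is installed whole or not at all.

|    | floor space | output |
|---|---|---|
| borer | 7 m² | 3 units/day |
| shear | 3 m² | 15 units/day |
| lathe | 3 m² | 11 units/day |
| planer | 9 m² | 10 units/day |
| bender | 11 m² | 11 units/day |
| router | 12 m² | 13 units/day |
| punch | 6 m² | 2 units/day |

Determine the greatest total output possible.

52

borer + shear + lathe + planer + router: floor space 7 + 3 + 3 + 9 + 12 = 34 ≤ 34, output 3 + 15 + 11 + 10 + 13 = 52.
shear + lathe + planer + router + punch: floor space 3 + 3 + 9 + 12 + 6 = 33 ≤ 34, output 15 + 11 + 10 + 13 + 2 = 51.
Best is borer, shear, lathe, planer, and router with total output 52.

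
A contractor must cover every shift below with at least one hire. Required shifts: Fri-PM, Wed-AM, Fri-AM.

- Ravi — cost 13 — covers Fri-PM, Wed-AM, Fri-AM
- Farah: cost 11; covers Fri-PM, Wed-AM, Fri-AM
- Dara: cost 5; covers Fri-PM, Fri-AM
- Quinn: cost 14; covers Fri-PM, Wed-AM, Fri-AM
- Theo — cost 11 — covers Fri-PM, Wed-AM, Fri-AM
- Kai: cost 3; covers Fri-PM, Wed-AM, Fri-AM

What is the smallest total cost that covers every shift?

3

Kai alone covers Fri-PM, Wed-AM, Fri-AM — every shift.
Total cost: 3.
No cover costs less than 3.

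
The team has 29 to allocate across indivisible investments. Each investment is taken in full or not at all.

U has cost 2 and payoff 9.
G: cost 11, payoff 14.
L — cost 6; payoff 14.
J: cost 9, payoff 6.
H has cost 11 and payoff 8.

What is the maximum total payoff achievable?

U + G + L: cost 2 + 11 + 6 = 19 ≤ 29, payoff 9 + 14 + 14 = 37.
U + G + L + J: cost 2 + 11 + 6 + 9 = 28 ≤ 29, payoff 9 + 14 + 14 + 6 = 43.
U + L + J + H: cost 2 + 6 + 9 + 11 = 28 ≤ 29, payoff 9 + 14 + 6 + 8 = 37.
Best is U, G, L, and J with total payoff 43.

43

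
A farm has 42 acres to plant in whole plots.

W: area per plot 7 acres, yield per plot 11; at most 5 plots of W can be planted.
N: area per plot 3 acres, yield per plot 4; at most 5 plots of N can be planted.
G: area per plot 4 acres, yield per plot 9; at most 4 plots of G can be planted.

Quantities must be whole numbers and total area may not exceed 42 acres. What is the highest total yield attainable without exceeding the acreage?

74

G has the best ratio (9/4); taking only G gives at most 4×9 = 36 (stopped by the supply cap of 4).
Mixing does better — 2×W, 4×N, and 4×G: area 42 ≤ 42, yield 2·11 + 4·4 + 4·9 = 74.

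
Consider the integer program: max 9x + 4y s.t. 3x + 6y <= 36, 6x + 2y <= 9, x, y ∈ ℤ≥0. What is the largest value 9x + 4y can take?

16

(x,y)=(0,4): 3·0+6·4=24≤36, 6·0+2·4=8≤9, objective 16.
(x,y)=(0,3): 3·0+6·3=18≤36, 6·0+2·3=6≤9, objective 12.
Maximum is 16 at (x,y)=(0,4).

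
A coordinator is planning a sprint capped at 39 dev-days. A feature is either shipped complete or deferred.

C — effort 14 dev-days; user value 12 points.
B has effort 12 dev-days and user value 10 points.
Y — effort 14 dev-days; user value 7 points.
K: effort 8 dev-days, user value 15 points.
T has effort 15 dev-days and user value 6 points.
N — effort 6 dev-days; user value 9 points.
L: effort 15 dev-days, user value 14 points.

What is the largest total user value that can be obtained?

41

This is a 0-1 knapsack instance.
Allowing fractional choices, the relaxed optimum would be about 46.6, but features are indivisible.
B + K + L: effort 12 + 8 + 15 = 35 ≤ 39, user value 10 + 15 + 14 = 39.
C + K + L: effort 14 + 8 + 15 = 37 ≤ 39, user value 12 + 15 + 14 = 41.
K + N + L: effort 8 + 6 + 15 = 29 ≤ 39, user value 15 + 9 + 14 = 38.
Best is C, K, and L with total user value 41.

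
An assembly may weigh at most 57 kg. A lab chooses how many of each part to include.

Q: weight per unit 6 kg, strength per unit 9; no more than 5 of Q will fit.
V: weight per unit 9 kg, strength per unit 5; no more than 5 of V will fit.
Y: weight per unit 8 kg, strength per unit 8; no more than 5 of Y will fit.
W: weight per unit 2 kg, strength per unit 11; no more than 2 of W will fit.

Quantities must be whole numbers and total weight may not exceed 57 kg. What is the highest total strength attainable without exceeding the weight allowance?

83

W has the best ratio (11/2); taking only W gives at most 2×11 = 22 (stopped by the supply cap of 2).
Mixing does better — 5×Q, 2×Y, and 2×W: weight 50 ≤ 57, strength 5·9 + 2·8 + 2·11 = 83.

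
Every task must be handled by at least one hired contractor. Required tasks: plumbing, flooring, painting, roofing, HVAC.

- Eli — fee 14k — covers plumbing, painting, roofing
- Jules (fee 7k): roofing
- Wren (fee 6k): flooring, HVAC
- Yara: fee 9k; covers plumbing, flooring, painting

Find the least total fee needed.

20

The greedy cost-per-new-task heuristic would pick Wren, Yara, and Jules for 22, but a cheaper cover exists.
Choose Eli and Wren: together they cover plumbing, flooring, painting, roofing, HVAC — every task.
Total fee: 14 + 6 = 20.
No cover costs less than 20.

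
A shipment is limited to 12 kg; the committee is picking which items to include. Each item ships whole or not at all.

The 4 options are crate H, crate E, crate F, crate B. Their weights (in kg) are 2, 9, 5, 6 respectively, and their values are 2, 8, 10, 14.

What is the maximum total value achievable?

24

This is a 0-1 knapsack instance.
Allowing fractional choices, the relaxed optimum would be about 25.0, but items are indivisible.
crate H + crate B: weight 2 + 6 = 8 ≤ 12, value 2 + 14 = 16.
crate F + crate B: weight 5 + 6 = 11 ≤ 12, value 10 + 14 = 24.
Best is crate F and crate B with total value 24.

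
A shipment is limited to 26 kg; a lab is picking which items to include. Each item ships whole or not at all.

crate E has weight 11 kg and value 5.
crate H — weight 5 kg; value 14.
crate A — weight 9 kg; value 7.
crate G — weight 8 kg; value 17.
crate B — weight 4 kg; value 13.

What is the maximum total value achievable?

crate H + crate A + crate G + crate B: weight 5 + 9 + 8 + 4 = 26 ≤ 26, value 14 + 7 + 17 + 13 = 51.
crate H + crate A + crate G: weight 5 + 9 + 8 = 22 ≤ 26, value 14 + 7 + 17 = 38.
crate H + crate G + crate B: weight 5 + 8 + 4 = 17 ≤ 26, value 14 + 17 + 13 = 44.
Best is crate H, crate A, crate G, and crate B with total value 51.

51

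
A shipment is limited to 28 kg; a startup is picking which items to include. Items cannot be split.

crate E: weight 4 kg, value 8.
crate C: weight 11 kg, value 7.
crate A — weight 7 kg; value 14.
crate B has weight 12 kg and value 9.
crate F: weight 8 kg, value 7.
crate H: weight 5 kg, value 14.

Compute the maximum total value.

Take crate E, crate A, crate B, and crate H: weight 4 + 7 + 12 + 5 = 28 ≤ 28, value 8 + 14 + 9 + 14 = 45.
No other feasible combination does better.

45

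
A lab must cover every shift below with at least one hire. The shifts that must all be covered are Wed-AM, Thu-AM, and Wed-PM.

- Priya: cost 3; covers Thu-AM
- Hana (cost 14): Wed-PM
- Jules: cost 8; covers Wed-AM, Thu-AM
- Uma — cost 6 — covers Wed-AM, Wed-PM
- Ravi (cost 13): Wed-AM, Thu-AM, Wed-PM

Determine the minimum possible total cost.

Choose Priya and Uma: together they cover Wed-AM, Thu-AM, Wed-PM — every shift.
Total cost: 3 + 6 = 9.
No cover costs less than 9.

9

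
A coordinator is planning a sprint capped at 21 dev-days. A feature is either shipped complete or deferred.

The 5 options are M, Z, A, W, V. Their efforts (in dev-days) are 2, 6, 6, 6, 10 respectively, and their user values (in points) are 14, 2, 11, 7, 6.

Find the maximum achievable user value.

34

Allowing fractional choices, the relaxed optimum would be about 36.2, but features are indivisible.
M + A + W: effort 2 + 6 + 6 = 14 ≤ 21, user value 14 + 11 + 7 = 32.
M + A + V: effort 2 + 6 + 10 = 18 ≤ 21, user value 14 + 11 + 6 = 31.
M + Z + A + W: effort 2 + 6 + 6 + 6 = 20 ≤ 21, user value 14 + 2 + 11 + 7 = 34.
Best is M, Z, A, and W with total user value 34.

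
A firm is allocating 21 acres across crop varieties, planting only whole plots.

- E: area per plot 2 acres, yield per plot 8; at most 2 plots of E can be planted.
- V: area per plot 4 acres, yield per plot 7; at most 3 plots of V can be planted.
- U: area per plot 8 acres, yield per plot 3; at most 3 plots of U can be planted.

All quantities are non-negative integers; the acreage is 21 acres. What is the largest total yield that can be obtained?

2×E, 2×V, and 1×U: area 20 ≤ 21, yield 2·8 + 2·7 + 1·3 = 33.
2×E and 3×V: area 16 ≤ 21, yield 2·8 + 3·7 = 37.
Best is 37.

37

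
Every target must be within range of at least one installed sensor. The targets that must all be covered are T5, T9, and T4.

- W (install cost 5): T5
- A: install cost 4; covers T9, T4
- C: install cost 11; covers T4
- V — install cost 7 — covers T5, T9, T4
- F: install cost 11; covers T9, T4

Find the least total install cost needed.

The greedy cost-per-new-target heuristic would pick A and W for 9, but a cheaper cover exists.
V alone covers T5, T9, T4 — every target.
Total install cost: 7.
No cover costs less than 7.

7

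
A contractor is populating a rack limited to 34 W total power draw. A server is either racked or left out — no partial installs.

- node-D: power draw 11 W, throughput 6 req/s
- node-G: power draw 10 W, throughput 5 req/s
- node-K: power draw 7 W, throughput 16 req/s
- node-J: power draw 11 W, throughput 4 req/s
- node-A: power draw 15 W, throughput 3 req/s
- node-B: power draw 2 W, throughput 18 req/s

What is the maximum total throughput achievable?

45

node-D + node-G + node-K + node-B: power draw 11 + 10 + 7 + 2 = 30 ≤ 34, throughput 6 + 5 + 16 + 18 = 45.
node-D + node-K + node-J + node-B: power draw 11 + 7 + 11 + 2 = 31 ≤ 34, throughput 6 + 16 + 4 + 18 = 44.
Best is node-D, node-G, node-K, and node-B with total throughput 45.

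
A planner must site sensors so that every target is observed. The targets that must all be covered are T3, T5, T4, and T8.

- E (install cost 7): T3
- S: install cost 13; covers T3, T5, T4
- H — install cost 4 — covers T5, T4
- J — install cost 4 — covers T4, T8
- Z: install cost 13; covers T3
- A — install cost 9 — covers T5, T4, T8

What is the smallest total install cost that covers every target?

Choose E, H, and J: together they cover T3, T5, T4, T8 — every target.
Total install cost: 7 + 4 + 4 = 15.
No cover costs less than 15.

15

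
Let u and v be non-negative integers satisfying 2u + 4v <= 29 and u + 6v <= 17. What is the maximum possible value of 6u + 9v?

84

Relaxing integrality, the LP optimum is 87.00 at (u,v) = (14.5, 0), which is not an integer point.
(u,v)=(14,0): 2·14+4·0=28≤29, 1·14+6·0=14≤17, objective 84.
(u,v)=(13,0): 2·13+4·0=26≤29, 1·13+6·0=13≤17, objective 78.
No feasible integer point exceeds 84.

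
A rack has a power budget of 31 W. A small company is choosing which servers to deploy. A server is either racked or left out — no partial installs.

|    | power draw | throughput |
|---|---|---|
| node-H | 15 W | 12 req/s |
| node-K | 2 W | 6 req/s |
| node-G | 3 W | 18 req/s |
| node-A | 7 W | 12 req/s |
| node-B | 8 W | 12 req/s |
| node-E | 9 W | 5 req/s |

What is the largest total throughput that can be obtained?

53

Allowing fractional choices, the relaxed optimum would be about 56.8, but servers are indivisible.
node-H + node-K + node-G + node-A: power draw 15 + 2 + 3 + 7 = 27 ≤ 31, throughput 12 + 6 + 18 + 12 = 48.
node-K + node-G + node-A + node-B + node-E: power draw 2 + 3 + 7 + 8 + 9 = 29 ≤ 31, throughput 6 + 18 + 12 + 12 + 5 = 53.
node-K + node-G + node-A + node-B: power draw 2 + 3 + 7 + 8 = 20 ≤ 31, throughput 6 + 18 + 12 + 12 = 48.
Best is node-K, node-G, node-A, node-B, and node-E with total throughput 53.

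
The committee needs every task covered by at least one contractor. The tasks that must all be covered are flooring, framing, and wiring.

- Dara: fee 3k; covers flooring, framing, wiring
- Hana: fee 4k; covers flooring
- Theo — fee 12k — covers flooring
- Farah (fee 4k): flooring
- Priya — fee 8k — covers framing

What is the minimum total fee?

Dara alone covers flooring, framing, wiring — every task.
Total fee: 3.

3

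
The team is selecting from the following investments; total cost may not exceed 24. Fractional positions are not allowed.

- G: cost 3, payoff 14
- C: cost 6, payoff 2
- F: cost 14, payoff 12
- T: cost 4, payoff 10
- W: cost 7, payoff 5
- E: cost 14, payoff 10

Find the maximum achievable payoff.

36

This is a 0-1 knapsack instance.
Allowing fractional choices, the relaxed optimum would be about 38.1, but investments are indivisible.
G + F + T: cost 3 + 14 + 4 = 21 ≤ 24, payoff 14 + 12 + 10 = 36.
G + T + E: cost 3 + 4 + 14 = 21 ≤ 24, payoff 14 + 10 + 10 = 34.
Best is G, F, and T with total payoff 36.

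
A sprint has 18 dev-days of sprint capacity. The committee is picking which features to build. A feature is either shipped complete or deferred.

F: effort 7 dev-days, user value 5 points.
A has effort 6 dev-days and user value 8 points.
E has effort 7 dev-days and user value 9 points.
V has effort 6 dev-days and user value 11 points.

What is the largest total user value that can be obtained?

This is an integer program with binary decision variables.
A + E: effort 6 + 7 = 13 ≤ 18, user value 8 + 9 = 17.
E + V: effort 7 + 6 = 13 ≤ 18, user value 9 + 11 = 20.
A + V: effort 6 + 6 = 12 ≤ 18, user value 8 + 11 = 19.
Best is E and V with total user value 20.

20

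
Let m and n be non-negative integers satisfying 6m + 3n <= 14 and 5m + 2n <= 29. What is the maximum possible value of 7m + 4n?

The continuous relaxation peaks at (0, 4.67) with value 18.67; rounding to a feasible lattice point costs some objective.
(m,n)=(0,4): 6·0+3·4=12≤14, 5·0+2·4=8≤29, objective 16.
(m,n)=(0,3): 6·0+3·3=9≤14, 5·0+2·3=6≤29, objective 12.
The best lattice point is (0,4), giving 16.

16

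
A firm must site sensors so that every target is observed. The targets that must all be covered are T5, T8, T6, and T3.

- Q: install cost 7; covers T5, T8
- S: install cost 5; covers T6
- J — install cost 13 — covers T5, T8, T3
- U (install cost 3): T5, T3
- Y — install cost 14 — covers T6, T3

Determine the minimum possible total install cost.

Choose Q, S, and U: together they cover T5, T8, T6, T3 — every target.
Total install cost: 7 + 5 + 3 = 15.
No cover costs less than 15.

15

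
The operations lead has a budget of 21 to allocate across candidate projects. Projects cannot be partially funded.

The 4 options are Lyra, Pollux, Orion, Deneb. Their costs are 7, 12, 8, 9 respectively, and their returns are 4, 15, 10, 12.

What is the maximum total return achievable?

27

Pollux + Orion: cost 12 + 8 = 20 ≤ 21, return 15 + 10 = 25.
Orion + Deneb: cost 8 + 9 = 17 ≤ 21, return 10 + 12 = 22.
Pollux + Deneb: cost 12 + 9 = 21 ≤ 21, return 15 + 12 = 27.
Best is Pollux and Deneb with total return 27.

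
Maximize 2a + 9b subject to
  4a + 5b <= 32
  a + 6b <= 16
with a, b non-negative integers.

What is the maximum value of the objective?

26

(a,b)=(4,2) is feasible, giving 26.
(a,b)=(3,2) is feasible, giving 24.
(a,b)=(6,1) is feasible, giving 21.
No feasible integer point exceeds 26.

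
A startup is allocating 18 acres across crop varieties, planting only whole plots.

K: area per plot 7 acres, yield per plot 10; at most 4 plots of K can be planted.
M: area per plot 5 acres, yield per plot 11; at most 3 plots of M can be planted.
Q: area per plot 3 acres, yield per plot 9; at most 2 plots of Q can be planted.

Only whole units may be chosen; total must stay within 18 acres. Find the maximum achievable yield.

42

This is a bounded integer knapsack.
Take 3×M and 1×Q: area 18 ≤ 18, yield 3·11 + 1·9 = 42.
No other integer combination yields more.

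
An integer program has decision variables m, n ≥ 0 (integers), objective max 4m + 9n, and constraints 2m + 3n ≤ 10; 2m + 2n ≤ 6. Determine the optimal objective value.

27

(m,n)=(0,3): 2·0+3·3=9≤10, 2·0+2·3=6≤6, objective 27.
(m,n)=(1,2): 2·1+3·2=8≤10, 2·1+2·2=6≤6, objective 22.
The best lattice point is (0,3), giving 27.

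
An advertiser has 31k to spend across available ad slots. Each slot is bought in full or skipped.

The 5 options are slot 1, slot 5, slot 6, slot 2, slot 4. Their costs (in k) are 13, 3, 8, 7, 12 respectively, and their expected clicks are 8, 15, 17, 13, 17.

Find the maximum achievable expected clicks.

62

Take slot 5, slot 6, slot 2, and slot 4: cost 3 + 8 + 7 + 12 = 30 ≤ 31, expected clicks 15 + 17 + 13 + 17 = 62.
No other feasible combination does better.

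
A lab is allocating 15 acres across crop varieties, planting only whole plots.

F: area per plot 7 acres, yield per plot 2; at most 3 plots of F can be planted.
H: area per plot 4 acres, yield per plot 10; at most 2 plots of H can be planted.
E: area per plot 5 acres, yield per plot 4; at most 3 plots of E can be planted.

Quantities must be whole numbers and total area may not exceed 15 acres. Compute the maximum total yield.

This is a bounded integer knapsack.
1×F and 2×H: area 15 ≤ 15, yield 1·2 + 2·10 = 22.
2×H and 1×E: area 13 ≤ 15, yield 2·10 + 1·4 = 24.
Best is 24.

24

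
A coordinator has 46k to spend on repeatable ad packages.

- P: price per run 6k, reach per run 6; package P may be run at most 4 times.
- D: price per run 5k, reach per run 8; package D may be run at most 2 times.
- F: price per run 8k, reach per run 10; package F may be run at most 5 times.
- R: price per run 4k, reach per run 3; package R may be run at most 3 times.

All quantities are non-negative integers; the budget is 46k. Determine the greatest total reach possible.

2×D, 4×F, and 1×R: price 46 ≤ 46, reach 2·8 + 4·10 + 1·3 = 59.
1×D and 5×F: price 45 ≤ 46, reach 1·8 + 5·10 = 58.
Best is 59.

59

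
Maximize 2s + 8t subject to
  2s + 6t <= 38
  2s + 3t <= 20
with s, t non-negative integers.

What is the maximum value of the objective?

The continuous relaxation peaks at (0, 6.33) with value 50.67; rounding to a feasible lattice point costs some objective.
(s,t)=(1,6): 2·1+6·6=38≤38, 2·1+3·6=20≤20, objective 50.
(s,t)=(0,6): 2·0+6·6=36≤38, 2·0+3·6=18≤20, objective 48.
(s,t)=(2,5): 2·2+6·5=34≤38, 2·2+3·5=19≤20, objective 44.
Maximum is 50 at (s,t)=(1,6).

50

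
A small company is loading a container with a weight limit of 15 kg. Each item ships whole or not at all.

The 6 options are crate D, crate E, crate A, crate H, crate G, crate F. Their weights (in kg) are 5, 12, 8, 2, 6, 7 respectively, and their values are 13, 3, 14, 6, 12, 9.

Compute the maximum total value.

Allowing fractional choices, the relaxed optimum would be about 34.5, but items are indivisible.
crate D + crate H + crate G: weight 5 + 2 + 6 = 13 ≤ 15, value 13 + 6 + 12 = 31.
crate D + crate A + crate H: weight 5 + 8 + 2 = 15 ≤ 15, value 13 + 14 + 6 = 33.
crate D + crate H + crate F: weight 5 + 2 + 7 = 14 ≤ 15, value 13 + 6 + 9 = 28.
Best is crate D, crate A, and crate H with total value 33.

33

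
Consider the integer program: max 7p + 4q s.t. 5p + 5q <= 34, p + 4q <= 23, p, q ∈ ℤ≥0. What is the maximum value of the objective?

42

(p,q)=(6,0) is feasible, giving 42.
(p,q)=(5,1) is feasible, giving 39.
(p,q)=(5,0) is feasible, giving 35.
No feasible integer point exceeds 42.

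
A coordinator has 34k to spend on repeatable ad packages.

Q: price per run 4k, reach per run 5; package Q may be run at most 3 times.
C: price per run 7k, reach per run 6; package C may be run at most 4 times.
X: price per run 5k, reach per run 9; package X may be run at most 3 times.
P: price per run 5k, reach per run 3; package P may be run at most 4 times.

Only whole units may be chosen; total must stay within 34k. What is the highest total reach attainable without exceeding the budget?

X has the best ratio (9/5); taking only X gives at most 3×9 = 27 (stopped by the supply cap of 3).
Mixing does better — 3×Q, 1×C, and 3×X: price 34 ≤ 34, reach 3·5 + 1·6 + 3·9 = 48.

48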